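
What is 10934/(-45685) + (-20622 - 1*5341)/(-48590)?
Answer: 130967319/443966830 ≈ 0.29499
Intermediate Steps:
10934/(-45685) + (-20622 - 1*5341)/(-48590) = 10934*(-1/45685) + (-20622 - 5341)*(-1/48590) = -10934/45685 - 25963*(-1/48590) = -10934/45685 + 25963/48590 = 130967319/443966830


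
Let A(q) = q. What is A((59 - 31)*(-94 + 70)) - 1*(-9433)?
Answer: 8761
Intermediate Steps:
A((59 - 31)*(-94 + 70)) - 1*(-9433) = (59 - 31)*(-94 + 70) - 1*(-9433) = 28*(-24) + 9433 = -672 + 9433 = 8761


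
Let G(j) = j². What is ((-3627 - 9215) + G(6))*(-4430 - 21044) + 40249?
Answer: 326260293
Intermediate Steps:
((-3627 - 9215) + G(6))*(-4430 - 21044) + 40249 = ((-3627 - 9215) + 6²)*(-4430 - 21044) + 40249 = (-12842 + 36)*(-25474) + 40249 = -12806*(-25474) + 40249 = 326220044 + 40249 = 326260293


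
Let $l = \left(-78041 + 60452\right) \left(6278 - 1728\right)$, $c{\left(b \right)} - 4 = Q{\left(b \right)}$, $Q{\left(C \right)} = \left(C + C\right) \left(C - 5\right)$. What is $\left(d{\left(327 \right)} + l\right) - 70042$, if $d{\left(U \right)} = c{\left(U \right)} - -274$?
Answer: $-79889126$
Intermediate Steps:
$Q{\left(C \right)} = 2 C \left(-5 + C\right)$
$c{\left(b \right)} = 4 + 2 b \left(-5 + b\right)$
$d{\left(U \right)} = 278 + 2 U \left(-5 + U\right)$ ($d{\left(U \right)} = \left(4 + 2 U \left(-5 + U\right)\right) - -274 = \left(4 + 2 U \left(-5 + U\right)\right) + 274 = 278 + 2 U \left(-5 + U\right)$)
$l = -80029950$ ($l = \left(-17589\right) 4550 = -80029950$)
$\left(d{\left(327 \right)} + l\right) - 70042 = \left(\left(278 + 2 \cdot 327 \left(-5 + 327\right)\right) - 80029950\right) - 70042 = \left(\left(278 + 2 \cdot 327 \cdot 322\right) - 80029950\right) - 70042 = \left(\left(278 + 210588\right) - 80029950\right) - 70042 = \left(210866 - 80029950\right) - 70042 = -79819084 - 70042 = -79889126$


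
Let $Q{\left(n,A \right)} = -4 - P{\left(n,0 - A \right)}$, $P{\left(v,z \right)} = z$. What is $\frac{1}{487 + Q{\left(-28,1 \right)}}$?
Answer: $\frac{1}{484} \approx 0.0020661$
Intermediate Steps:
$Q{\left(n,A \right)} = -4 + A$ ($Q{\left(n,A \right)} = -4 - \left(0 - A\right) = -4 - - A = -4 + A$)
$\frac{1}{487 + Q{\left(-28,1 \right)}} = \frac{1}{487 + \left(-4 + 1\right)} = \frac{1}{487 - 3} = \frac{1}{484}$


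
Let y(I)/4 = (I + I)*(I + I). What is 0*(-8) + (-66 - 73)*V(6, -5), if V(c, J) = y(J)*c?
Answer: -333600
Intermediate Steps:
y(I) = 16*I² (y(I) = 4*((I + I)*(I + I)) = 4*((2*I)*(2*I)) = 4*(4*I²) = 16*I²)
V(c, J) = 16*c*J² (V(c, J) = (16*J²)*c = 16*c*J²)
0*(-8) + (-66 - 73)*V(6, -5) = 0*(-8) + (-66 - 73)*(16*6*(-5)²) = 0 - 2224*6*25 = 0 - 139*2400 = 0 - 333600 = -333600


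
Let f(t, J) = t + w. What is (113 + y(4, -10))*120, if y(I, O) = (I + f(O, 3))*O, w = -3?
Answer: 24360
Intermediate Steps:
f(t, J) = -3 + t (f(t, J) = t - 3 = -3 + t)
y(I, O) = O*(-3 + I + O) (y(I, O) = (I + (-3 + O))*O = (-3 + I + O)*O = O*(-3 + I + O))
(113 + y(4, -10))*120 = (113 - 10*(-3 + 4 - 10))*120 = (113 - 10*(-9))*120 = (113 + 90)*120 = 203*120 = 24360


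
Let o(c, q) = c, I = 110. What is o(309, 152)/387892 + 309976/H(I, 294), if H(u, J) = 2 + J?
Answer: 15029662757/14352004 ≈ 1047.2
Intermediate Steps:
o(309, 152)/387892 + 309976/H(I, 294) = 309/387892 + 309976/(2 + 294) = 309*(1/387892) + 309976/296 = 309/387892 + 309976*(1/296) = 309/387892 + 38747/37 = 15029662757/14352004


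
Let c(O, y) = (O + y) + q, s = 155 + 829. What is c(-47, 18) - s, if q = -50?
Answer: -1063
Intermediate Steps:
s = 984
c(O, y) = -50 + O + y (c(O, y) = (O + y) - 50 = -50 + O + y)
c(-47, 18) - s = (-50 - 47 + 18) - 1*984 = -79 - 984 = -1063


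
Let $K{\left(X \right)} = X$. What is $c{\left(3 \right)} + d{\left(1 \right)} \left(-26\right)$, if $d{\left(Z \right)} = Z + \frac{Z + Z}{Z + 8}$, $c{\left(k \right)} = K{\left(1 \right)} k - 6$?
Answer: $- \frac{313}{9} \approx -34.778$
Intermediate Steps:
$c{\left(k \right)} = -6 + k$ ($c{\left(k \right)} = 1 k - 6 = k - 6 = -6 + k$)
$d{\left(Z \right)} = Z + \frac{2 Z}{8 + Z}$
$c{\left(3 \right)} + d{\left(1 \right)} \left(-26\right) = \left(-6 + 3\right) + 1 \frac{1}{8 + 1} \left(10 + 1\right) \left(-26\right) = -3 + 1 \cdot \frac{1}{9} \cdot 11 \left(-26\right) = -3 + \frac{11}{9} \left(-26\right) = -3 - \frac{286}{9} = - \frac{313}{9}$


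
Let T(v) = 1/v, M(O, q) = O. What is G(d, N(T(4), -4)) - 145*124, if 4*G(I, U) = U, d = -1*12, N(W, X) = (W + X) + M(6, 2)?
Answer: -287671/16 ≈ -17979.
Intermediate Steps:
N(W, X) = 6 + W + X (N(W, X) = (W + X) + 6 = 6 + W + X)
d = -12
G(I, U) = U/4
G(d, N(T(4), -4)) - 145*124 = (6 + 1/4 - 4)/4 - 145*124 = (6 + ¼ - 4)/4 - 17980 = (¼)*(9/4) - 17980 = 9/16 - 17980 = -287671/16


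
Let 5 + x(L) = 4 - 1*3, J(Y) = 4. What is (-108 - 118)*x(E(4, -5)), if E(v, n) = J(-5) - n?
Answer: 904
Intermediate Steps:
E(v, n) = 4 - n
x(L) = -4 (x(L) = -5 + (4 - 1*3) = -5 + (4 - 3) = -5 + 1 = -4)
(-108 - 118)*x(E(4, -5)) = (-108 - 118)*(-4) = -226*(-4) = 904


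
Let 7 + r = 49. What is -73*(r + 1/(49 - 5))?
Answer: -134977/44 ≈ -3067.7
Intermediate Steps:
r = 42 (r = -7 + 49 = 42)
-73*(r + 1/(49 - 5)) = -73*(42 + 1/(49 - 5)) = -73*(42 + 1/44) = -73*1849/44 = -134977/44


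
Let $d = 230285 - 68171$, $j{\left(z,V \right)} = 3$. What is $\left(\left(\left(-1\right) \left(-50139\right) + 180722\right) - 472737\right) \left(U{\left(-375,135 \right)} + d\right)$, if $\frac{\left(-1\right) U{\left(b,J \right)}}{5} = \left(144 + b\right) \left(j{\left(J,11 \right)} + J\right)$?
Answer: $-77764101504$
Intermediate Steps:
$d = 162114$
$U{\left(b,J \right)} = - 5 \left(3 + J\right) \left(144 + b\right)$ ($U{\left(b,J \right)} = - 5 \left(144 + b\right) \left(3 + J\right) = - 5 \left(3 + J\right) \left(144 + b\right)$)
$\left(\left(\left(-1\right) \left(-50139\right) + 180722\right) - 472737\right) \left(U{\left(-375,135 \right)} + d\right) = \left(\left(\left(-1\right) \left(-50139\right) + 180722\right) - 472737\right) \left(\left(-2160 - 97200 - -5625 - 675 \left(-375\right)\right) + 162114\right) = \left(\left(50139 + 180722\right) - 472737\right) \left(\left(-2160 - 97200 + 5625 + 253125\right) + 162114\right) = \left(230861 - 472737\right) \left(159390 + 162114\right) = \left(-241876\right) 321504 = -77764101504$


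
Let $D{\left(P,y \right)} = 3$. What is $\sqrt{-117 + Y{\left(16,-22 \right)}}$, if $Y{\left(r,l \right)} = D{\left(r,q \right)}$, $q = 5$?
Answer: $i \sqrt{114} \approx 10.677 i$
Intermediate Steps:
$Y{\left(r,l \right)} = 3$
$\sqrt{-117 + Y{\left(16,-22 \right)}} = \sqrt{-117 + 3} = \sqrt{-114} = i \sqrt{114}$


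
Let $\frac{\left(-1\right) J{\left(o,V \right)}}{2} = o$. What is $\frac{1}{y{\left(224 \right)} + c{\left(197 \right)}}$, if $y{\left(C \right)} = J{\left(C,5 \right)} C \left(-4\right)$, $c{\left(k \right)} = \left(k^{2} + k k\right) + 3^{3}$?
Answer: $\frac{1}{479053} \approx 2.0875 \cdot 10^{-6}$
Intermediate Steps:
$J{\left(o,V \right)} = - 2 o$
$c{\left(k \right)} = 27 + 2 k^{2}$ ($c{\left(k \right)} = \left(k^{2} + k^{2}\right) + 27 = 2 k^{2} + 27 = 27 + 2 k^{2}$)
$y{\left(C \right)} = 8 C^{2}$ ($y{\left(C \right)} = - 2 C C \left(-4\right) = - 2 C^{2} \left(-4\right) = 8 C^{2}$)
$\frac{1}{y{\left(224 \right)} + c{\left(197 \right)}} = \frac{1}{8 \cdot 224^{2} + \left(27 + 2 \cdot 197^{2}\right)} = \frac{1}{8 \cdot 50176 + \left(27 + 2 \cdot 38809\right)} = \frac{1}{401408 + \left(27 + 77618\right)} = \frac{1}{401408 + 77645} = \frac{1}{479053}$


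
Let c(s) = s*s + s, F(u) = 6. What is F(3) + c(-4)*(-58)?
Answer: -690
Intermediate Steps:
c(s) = s + s² (c(s) = s² + s = s + s²)
F(3) + c(-4)*(-58) = 6 - 4*(1 - 4)*(-58) = 6 - 4*(-3)*(-58) = 6 + 12*(-58) = 6 - 696 = -690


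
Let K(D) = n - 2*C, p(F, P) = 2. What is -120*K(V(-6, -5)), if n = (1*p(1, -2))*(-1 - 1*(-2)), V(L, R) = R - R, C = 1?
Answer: 0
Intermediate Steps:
V(L, R) = 0
n = 2 (n = (1*2)*(-1 - 1*(-2)) = 2*(-1 + 2) = 2*1 = 2)
K(D) = 0 (K(D) = 2 - 2*1 = 2 - 2 = 0)
-120*K(V(-6, -5)) = -120*0 = 0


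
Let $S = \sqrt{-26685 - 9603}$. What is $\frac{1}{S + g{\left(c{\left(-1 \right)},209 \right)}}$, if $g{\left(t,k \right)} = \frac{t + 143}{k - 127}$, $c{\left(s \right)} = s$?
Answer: $\frac{2911}{61005169} - \frac{121032 i \sqrt{7}}{61005169} \approx 4.7717 \cdot 10^{-5} - 0.0052491 i$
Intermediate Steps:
$S = 72 i \sqrt{7}$ ($S = \sqrt{-36288} = 72 i \sqrt{7} \approx 190.49 i$)
$g{\left(t,k \right)} = \frac{143 + t}{-127 + k}$
$\frac{1}{S + g{\left(c{\left(-1 \right)},209 \right)}} = \frac{1}{72 i \sqrt{7} + \frac{143 - 1}{-127 + 209}} = \frac{1}{72 i \sqrt{7} + \frac{1}{82} \cdot 142} = \frac{1}{72 i \sqrt{7} + \frac{71}{41}} = \frac{1}{\frac{71}{41} + 72 i \sqrt{7}}$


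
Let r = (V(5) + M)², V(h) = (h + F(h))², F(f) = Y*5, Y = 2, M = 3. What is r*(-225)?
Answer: -11696400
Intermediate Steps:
F(f) = 10 (F(f) = 2*5 = 10)
V(h) = (10 + h)² (V(h) = (h + 10)² = (10 + h)²)
r = 51984 (r = ((10 + 5)² + 3)² = (15² + 3)² = (225 + 3)² = 228² = 51984)
r*(-225) = 51984*(-225) = -11696400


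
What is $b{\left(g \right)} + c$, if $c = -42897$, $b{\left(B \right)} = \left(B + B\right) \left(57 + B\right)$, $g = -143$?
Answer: $-18301$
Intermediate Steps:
$b{\left(B \right)} = 2 B \left(57 + B\right)$
$b{\left(g \right)} + c = 2 \left(-143\right) \left(57 - 143\right) - 42897 = 2 \left(-143\right) \left(-86\right) - 42897 = 24596 - 42897 = -18301$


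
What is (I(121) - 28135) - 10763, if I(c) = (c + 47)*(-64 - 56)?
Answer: -59058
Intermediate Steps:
I(c) = -5640 - 120*c (I(c) = (47 + c)*(-120) = -5640 - 120*c)
(I(121) - 28135) - 10763 = ((-5640 - 120*121) - 28135) - 10763 = ((-5640 - 14520) - 28135) - 10763 = (-20160 - 28135) - 10763 = -48295 - 10763 = -59058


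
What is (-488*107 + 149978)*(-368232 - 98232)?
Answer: -45602453568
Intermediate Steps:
(-488*107 + 149978)*(-368232 - 98232) = (-52216 + 149978)*(-466464) = 97762*(-466464) = -45602453568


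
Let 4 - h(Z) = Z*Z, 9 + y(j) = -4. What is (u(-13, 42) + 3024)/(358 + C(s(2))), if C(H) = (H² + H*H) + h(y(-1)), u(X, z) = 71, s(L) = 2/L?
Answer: 619/39 ≈ 15.872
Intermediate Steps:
y(j) = -13 (y(j) = -9 - 4 = -13)
h(Z) = 4 - Z² (h(Z) = 4 - Z*Z = 4 - Z²)
C(H) = -165 + 2*H² (C(H) = (H² + H*H) + (4 - 1*(-13)²) = (H² + H²) + (4 - 1*169) = 2*H² + (4 - 169) = 2*H² - 165 = -165 + 2*H²)
(u(-13, 42) + 3024)/(358 + C(s(2))) = (71 + 3024)/(358 + (-165 + 2*(2/2)²)) = 3095/(358 + (-165 + 2*(2*(½))²)) = 3095/(358 + (-165 + 2*1²)) = 3095/(358 + (-165 + 2*1)) = 3095/(358 + (-165 + 2)) = 3095/(358 - 163) = 3095/195 = 3095*(1/195) = 619/39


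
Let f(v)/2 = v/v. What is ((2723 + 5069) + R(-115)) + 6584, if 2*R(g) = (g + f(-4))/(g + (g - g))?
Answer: 3306593/230 ≈ 14376.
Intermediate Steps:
f(v) = 2 (f(v) = 2*(v/v) = 2*1 = 2)
R(g) = (2 + g)/(2*g) (R(g) = ((g + 2)/(g + (g - g)))/2 = ((2 + g)/(g + 0))/2 = ((2 + g)/g)/2 = (2 + g)/(2*g))
((2723 + 5069) + R(-115)) + 6584 = ((2723 + 5069) + (½)*(2 - 115)/(-115)) + 6584 = (7792 + (½)*(-1/115)*(-113)) + 6584 = (7792 + 113/230) + 6584 = 1792273/230 + 6584 = 3306593/230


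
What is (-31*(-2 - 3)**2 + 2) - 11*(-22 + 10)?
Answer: -641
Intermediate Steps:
(-31*(-2 - 3)**2 + 2) - 11*(-22 + 10) = (-31*(-5)**2 + 2) - 11*(-12) = (-31*25 + 2) + 132 = (-775 + 2) + 132 = -773 + 132 = -641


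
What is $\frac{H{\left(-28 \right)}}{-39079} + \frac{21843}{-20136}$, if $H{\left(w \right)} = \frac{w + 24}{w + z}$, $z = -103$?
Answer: $- \frac{37274006917}{34361070488} \approx -1.0848$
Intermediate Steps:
$H{\left(w \right)} = \frac{24 + w}{-103 + w}$ ($H{\left(w \right)} = \frac{w + 24}{w - 103} = \frac{24 + w}{-103 + w}$)
$\frac{H{\left(-28 \right)}}{-39079} + \frac{21843}{-20136} = \frac{\frac{1}{-103 - 28} \left(24 - 28\right)}{-39079} + \frac{21843}{-20136} = \frac{1}{-131} \left(-4\right) \left(- \frac{1}{39079}\right) + 21843 \left(- \frac{1}{20136}\right) = \left(- \frac{1}{131}\right) \left(-4\right) \left(- \frac{1}{39079}\right) - \frac{7281}{6712} = \frac{4}{131} \left(- \frac{1}{39079}\right) - \frac{7281}{6712} = - \frac{4}{5119349} - \frac{7281}{6712} = - \frac{37274006917}{34361070488}$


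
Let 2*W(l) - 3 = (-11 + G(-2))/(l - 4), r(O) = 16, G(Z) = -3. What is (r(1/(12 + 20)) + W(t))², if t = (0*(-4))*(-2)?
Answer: 5929/16 ≈ 370.56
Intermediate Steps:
t = 0 (t = 0*(-2) = 0)
W(l) = 3/2 - 7/(-4 + l) (W(l) = 3/2 + ((-11 - 3)/(l - 4))/2 = 3/2 + (-14/(-4 + l))/2 = 3/2 - 7/(-4 + l))
(r(1/(12 + 20)) + W(t))² = (16 + (-26 + 3*0)/(2*(-4 + 0)))² = (16 + (½)*(-26 + 0)/(-4))² = (16 + (½)*(-¼)*(-26))² = (16 + 13/4)² = (77/4)² = 5929/16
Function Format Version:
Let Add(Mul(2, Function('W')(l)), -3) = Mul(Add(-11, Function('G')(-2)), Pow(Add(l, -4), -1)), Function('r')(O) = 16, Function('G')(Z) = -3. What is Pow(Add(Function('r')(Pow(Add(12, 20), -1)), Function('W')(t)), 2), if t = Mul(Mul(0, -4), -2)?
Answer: Rational(5929, 16) ≈ 370.56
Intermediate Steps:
t = 0 (t = Mul(0, -2) = 0)
Function('W')(l) = Add(Rational(3, 2), Mul(-7, Pow(Add(-4, l), -1))) (Function('W')(l) = Add(Rational(3, 2), Mul(Rational(1, 2), Mul(Add(-11, -3), Pow(Add(l, -4), -1)))) = Add(Rational(3, 2), Mul(Rational(1, 2), Mul(-14, Pow(Add(-4, l), -1)))) = Add(Rational(3, 2), Mul(-7, Pow(Add(-4, l), -1))))
Pow(Add(Function('r')(Pow(Add(12, 20), -1)), Function('W')(t)), 2) = Pow(Add(16, Mul(Rational(1, 2), Pow(Add(-4, 0), -1), Add(-26, Mul(3, 0)))), 2) = Pow(Add(16, Mul(Rational(1, 2), Pow(-4, -1), Add(-26, 0))), 2) = Pow(Add(16, Mul(Rational(1, 2), Rational(-1, 4), -26)), 2) = Pow(Add(16, Rational(13, 4)), 2) = Pow(Rational(77, 4), 2) = Rational(5929, 16)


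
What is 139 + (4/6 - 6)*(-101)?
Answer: 2033/3 ≈ 677.67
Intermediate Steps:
139 + (4/6 - 6)*(-101) = 139 + ((1/6)*4 - 6)*(-101) = 139 + (2/3 - 6)*(-101) = 139 - 16/3*(-101) = 139 + 1616/3 = 2033/3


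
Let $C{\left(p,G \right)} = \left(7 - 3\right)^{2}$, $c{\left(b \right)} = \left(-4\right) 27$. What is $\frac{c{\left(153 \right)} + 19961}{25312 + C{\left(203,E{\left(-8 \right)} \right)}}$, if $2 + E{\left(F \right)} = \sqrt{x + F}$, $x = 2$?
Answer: $\frac{19853}{25328} \approx 0.78384$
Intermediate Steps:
$E{\left(F \right)} = -2 + \sqrt{2 + F}$
$c{\left(b \right)} = -108$
$C{\left(p,G \right)} = 16$ ($C{\left(p,G \right)} = 4^{2} = 16$)
$\frac{c{\left(153 \right)} + 19961}{25312 + C{\left(203,E{\left(-8 \right)} \right)}} = \frac{-108 + 19961}{25312 + 16} = \frac{19853}{25328}$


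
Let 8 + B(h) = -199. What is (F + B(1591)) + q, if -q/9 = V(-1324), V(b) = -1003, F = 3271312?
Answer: 3280132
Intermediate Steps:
B(h) = -207 (B(h) = -8 - 199 = -207)
q = 9027 (q = -9*(-1003) = 9027)
(F + B(1591)) + q = (3271312 - 207) + 9027 = 3271105 + 9027 = 3280132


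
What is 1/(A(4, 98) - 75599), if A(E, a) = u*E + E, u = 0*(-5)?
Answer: -1/75595 ≈ -1.3228e-5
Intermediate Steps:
u = 0
A(E, a) = E (A(E, a) = 0*E + E = 0 + E = E)
1/(A(4, 98) - 75599) = 1/(4 - 75599) = 1/(-75595) = -1/75595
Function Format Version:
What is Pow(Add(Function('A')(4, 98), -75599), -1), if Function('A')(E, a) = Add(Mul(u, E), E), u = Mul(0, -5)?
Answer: Rational(-1, 75595) ≈ -1.3228e-5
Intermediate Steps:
u = 0
Function('A')(E, a) = E (Function('A')(E, a) = Add(Mul(0, E), E) = Add(0, E) = E)
Pow(Add(Function('A')(4, 98), -75599), -1) = Pow(Add(4, -75599), -1) = Pow(-75595, -1) = Rational(-1, 75595)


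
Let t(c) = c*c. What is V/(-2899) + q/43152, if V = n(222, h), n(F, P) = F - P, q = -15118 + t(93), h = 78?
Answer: -24967519/125097648 ≈ -0.19958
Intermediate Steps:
t(c) = c²
q = -6469 (q = -15118 + 93² = -15118 + 8649 = -6469)
V = 144 (V = 222 - 1*78 = 222 - 78 = 144)
V/(-2899) + q/43152 = 144/(-2899) - 6469/43152 = 144*(-1/2899) - 6469*1/43152 = -144/2899 - 6469/43152 = -24967519/125097648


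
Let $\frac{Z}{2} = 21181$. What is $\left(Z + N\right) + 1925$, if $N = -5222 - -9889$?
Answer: $48954$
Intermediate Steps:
$Z = 42362$ ($Z = 2 \cdot 21181 = 42362$)
$N = 4667$ ($N = -5222 + 9889 = 4667$)
$\left(Z + N\right) + 1925 = \left(42362 + 4667\right) + 1925 = 47029 + 1925 = 48954$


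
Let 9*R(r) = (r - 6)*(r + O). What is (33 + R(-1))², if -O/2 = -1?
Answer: 84100/81 ≈ 1038.3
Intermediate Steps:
O = 2 (O = -2*(-1) = 2)
R(r) = (-6 + r)*(2 + r)/9 (R(r) = ((r - 6)*(r + 2))/9 = ((-6 + r)*(2 + r))/9 = (-6 + r)*(2 + r)/9)
(33 + R(-1))² = (33 + (-4/3 - 4/9*(-1) + (⅑)*(-1)²))² = (33 + (-4/3 + 4/9 + (⅑)*1))² = (33 + (-4/3 + 4/9 + ⅑))² = (33 - 7/9)² = (290/9)² = 84100/81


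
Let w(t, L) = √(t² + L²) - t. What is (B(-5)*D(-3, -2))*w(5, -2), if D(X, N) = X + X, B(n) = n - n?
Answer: 0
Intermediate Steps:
w(t, L) = √(L² + t²) - t
B(n) = 0
D(X, N) = 2*X
(B(-5)*D(-3, -2))*w(5, -2) = (0*(2*(-3)))*(√((-2)² + 5²) - 1*5) = (0*(-6))*(√(4 + 25) - 5) = 0*(√29 - 5) = 0*(-5 + √29) = 0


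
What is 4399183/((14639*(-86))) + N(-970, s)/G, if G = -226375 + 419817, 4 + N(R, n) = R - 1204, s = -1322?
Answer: -426864379849/121767289834 ≈ -3.5056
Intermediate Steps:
N(R, n) = -1208 + R (N(R, n) = -4 + (R - 1204) = -4 + (-1204 + R) = -1208 + R)
G = 193442
4399183/((14639*(-86))) + N(-970, s)/G = 4399183/((14639*(-86))) + (-1208 - 970)/193442 = 4399183/(-1258954) - 2178*1/193442 = 4399183*(-1/1258954) - 1089/96721 = -4399183/1258954 - 1089/96721 = -426864379849/121767289834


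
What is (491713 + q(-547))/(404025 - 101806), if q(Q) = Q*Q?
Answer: 790922/302219 ≈ 2.6171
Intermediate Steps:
q(Q) = Q²
(491713 + q(-547))/(404025 - 101806) = (491713 + (-547)²)/(404025 - 101806) = (491713 + 299209)/302219 = 790922*(1/302219) = 790922/302219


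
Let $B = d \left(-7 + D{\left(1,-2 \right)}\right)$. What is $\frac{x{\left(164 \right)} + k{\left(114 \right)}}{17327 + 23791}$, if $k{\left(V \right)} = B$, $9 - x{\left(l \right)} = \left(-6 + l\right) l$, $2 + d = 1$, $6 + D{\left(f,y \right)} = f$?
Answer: $- \frac{25891}{41118} \approx -0.62968$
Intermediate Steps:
$D{\left(f,y \right)} = -6 + f$
$d = -1$ ($d = -2 + 1 = -1$)
$B = 12$ ($B = - (-7 + \left(-6 + 1\right)) = - (-7 - 5) = \left(-1\right) \left(-12\right) = 12$)
$x{\left(l \right)} = 9 - l \left(-6 + l\right)$ ($x{\left(l \right)} = 9 - \left(-6 + l\right) l = 9 - l \left(-6 + l\right)$)
$k{\left(V \right)} = 12$
$\frac{x{\left(164 \right)} + k{\left(114 \right)}}{17327 + 23791} = \frac{\left(9 - 164^{2} + 6 \cdot 164\right) + 12}{17327 + 23791} = \frac{\left(9 - 26896 + 984\right) + 12}{41118} = \left(\left(9 - 26896 + 984\right) + 12\right) \frac{1}{41118} = \left(-25903 + 12\right) \frac{1}{41118} = \left(-25891\right) \frac{1}{41118} = - \frac{25891}{41118}$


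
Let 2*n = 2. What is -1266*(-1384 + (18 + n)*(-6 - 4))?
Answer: 1992684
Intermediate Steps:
n = 1 (n = (½)*2 = 1)
-1266*(-1384 + (18 + n)*(-6 - 4)) = -1266*(-1384 + (18 + 1)*(-6 - 4)) = -1266*(-1384 + 19*(-10)) = -1266*(-1384 - 190) = -1266*(-1574) = 1992684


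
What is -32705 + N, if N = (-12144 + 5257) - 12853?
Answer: -52445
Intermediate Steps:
N = -19740 (N = -6887 - 12853 = -19740)
-32705 + N = -32705 - 19740 = -52445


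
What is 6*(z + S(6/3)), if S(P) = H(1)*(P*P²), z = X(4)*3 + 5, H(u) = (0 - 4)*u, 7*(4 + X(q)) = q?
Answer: -1566/7 ≈ -223.71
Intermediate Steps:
X(q) = -4 + q/7
H(u) = -4*u
z = -37/7 (z = (-4 + (⅐)*4)*3 + 5 = (-4 + 4/7)*3 + 5 = -24/7*3 + 5 = -72/7 + 5 = -37/7 ≈ -5.2857)
S(P) = -4*P³ (S(P) = (-4*1)*(P*P²) = -4*P³)
6*(z + S(6/3)) = 6*(-37/7 - 4*(6/3)³) = 6*(-37/7 - 4*(6*(⅓))³) = 6*(-37/7 - 4*2³) = 6*(-37/7 - 4*8) = 6*(-37/7 - 32) = 6*(-261/7) = -1566/7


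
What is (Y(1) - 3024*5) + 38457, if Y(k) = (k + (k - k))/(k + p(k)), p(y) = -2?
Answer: 23336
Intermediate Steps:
Y(k) = k/(-2 + k) (Y(k) = (k + (k - k))/(k - 2) = (k + 0)/(-2 + k) = k/(-2 + k))
(Y(1) - 3024*5) + 38457 = (1/(-2 + 1) - 3024*5) + 38457 = (1/(-1) - 112*135) + 38457 = (1*(-1) - 15120) + 38457 = (-1 - 15120) + 38457 = -15121 + 38457 = 23336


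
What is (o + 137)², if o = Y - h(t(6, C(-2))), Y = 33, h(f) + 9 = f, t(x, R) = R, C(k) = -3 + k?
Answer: 33856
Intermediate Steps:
h(f) = -9 + f
o = 47 (o = 33 - (-9 + (-3 - 2)) = 33 - (-9 - 5) = 33 - 1*(-14) = 33 + 14 = 47)
(o + 137)² = (47 + 137)² = 184² = 33856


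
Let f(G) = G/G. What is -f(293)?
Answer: -1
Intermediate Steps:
f(G) = 1
-f(293) = -1*1 = -1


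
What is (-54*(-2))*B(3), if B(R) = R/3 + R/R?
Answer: 216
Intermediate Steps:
B(R) = 1 + R/3 (B(R) = R*(⅓) + 1 = R/3 + 1 = 1 + R/3)
(-54*(-2))*B(3) = (-54*(-2))*(1 + (⅓)*3) = (-9*(-12))*(1 + 1) = 108*2 = 216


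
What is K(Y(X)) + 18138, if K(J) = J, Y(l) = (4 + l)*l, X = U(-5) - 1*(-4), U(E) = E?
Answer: 18135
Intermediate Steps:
X = -1 (X = -5 - 1*(-4) = -5 + 4 = -1)
Y(l) = l*(4 + l)
K(Y(X)) + 18138 = -(4 - 1) + 18138 = -1*3 + 18138 = -3 + 18138 = 18135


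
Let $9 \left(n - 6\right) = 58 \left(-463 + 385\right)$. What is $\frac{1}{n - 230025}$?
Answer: $- \frac{3}{691565} \approx -4.338 \cdot 10^{-6}$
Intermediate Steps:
$n = - \frac{1490}{3}$ ($n = 6 + \frac{58 \left(-463 + 385\right)}{9} = 6 + \frac{58 \left(-78\right)}{9} = 6 + \frac{1}{9} \left(-4524\right) = 6 - \frac{1508}{3} = - \frac{1490}{3} \approx -496.67$)
$\frac{1}{n - 230025} = \frac{1}{- \frac{1490}{3} - 230025} = \frac{1}{- \frac{691565}{3}} = - \frac{3}{691565}$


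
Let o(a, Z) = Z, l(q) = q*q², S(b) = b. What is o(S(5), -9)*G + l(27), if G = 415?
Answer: 15948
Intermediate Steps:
l(q) = q³
o(S(5), -9)*G + l(27) = -9*415 + 27³ = -3735 + 19683 = 15948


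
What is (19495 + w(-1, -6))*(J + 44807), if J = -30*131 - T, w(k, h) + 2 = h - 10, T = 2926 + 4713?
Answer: 647376526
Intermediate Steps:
T = 7639
w(k, h) = -12 + h (w(k, h) = -2 + (h - 10) = -2 + (-10 + h) = -12 + h)
J = -11569 (J = -30*131 - 1*7639 = -3930 - 7639 = -11569)
(19495 + w(-1, -6))*(J + 44807) = (19495 + (-12 - 6))*(-11569 + 44807) = (19495 - 18)*33238 = 19477*33238 = 647376526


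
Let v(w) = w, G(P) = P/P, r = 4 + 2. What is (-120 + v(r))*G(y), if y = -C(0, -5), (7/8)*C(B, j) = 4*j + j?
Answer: -114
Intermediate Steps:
C(B, j) = 40*j/7 (C(B, j) = 8*(4*j + j)/7 = 8*(5*j)/7 = 40*j/7)
y = 200/7 (y = -40*(-5)/7 = -1*(-200/7) = 200/7 ≈ 28.571)
r = 6
G(P) = 1
(-120 + v(r))*G(y) = (-120 + 6)*1 = -114*1 = -114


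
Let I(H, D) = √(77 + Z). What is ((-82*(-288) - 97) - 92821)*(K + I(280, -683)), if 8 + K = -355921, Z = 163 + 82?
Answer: 24666591558 - 69302*√322 ≈ 2.4665e+10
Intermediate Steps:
Z = 245
K = -355929 (K = -8 - 355921 = -355929)
I(H, D) = √322 (I(H, D) = √(77 + 245) = √322)
((-82*(-288) - 97) - 92821)*(K + I(280, -683)) = ((-82*(-288) - 97) - 92821)*(-355929 + √322) = ((23616 - 97) - 92821)*(-355929 + √322) = (23519 - 92821)*(-355929 + √322) = -69302*(-355929 + √322) = 24666591558 - 69302*√322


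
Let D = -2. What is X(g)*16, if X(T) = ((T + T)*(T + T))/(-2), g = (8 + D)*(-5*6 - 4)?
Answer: -1331712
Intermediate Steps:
g = -204 (g = (8 - 2)*(-5*6 - 4) = 6*(-30 - 4) = 6*(-34) = -204)
X(T) = -2*T² (X(T) = ((2*T)*(2*T))*(-½) = (4*T²)*(-½) = -2*T²)
X(g)*16 = -2*(-204)²*16 = -2*41616*16 = -83232*16 = -1331712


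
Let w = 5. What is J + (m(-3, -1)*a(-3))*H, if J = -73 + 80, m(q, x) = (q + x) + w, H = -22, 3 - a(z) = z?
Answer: -125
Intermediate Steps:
a(z) = 3 - z
m(q, x) = 5 + q + x (m(q, x) = (q + x) + 5 = 5 + q + x)
J = 7
J + (m(-3, -1)*a(-3))*H = 7 + ((5 - 3 - 1)*(3 - 1*(-3)))*(-22) = 7 + (1*(3 + 3))*(-22) = 7 + (1*6)*(-22) = 7 + 6*(-22) = 7 - 132 = -125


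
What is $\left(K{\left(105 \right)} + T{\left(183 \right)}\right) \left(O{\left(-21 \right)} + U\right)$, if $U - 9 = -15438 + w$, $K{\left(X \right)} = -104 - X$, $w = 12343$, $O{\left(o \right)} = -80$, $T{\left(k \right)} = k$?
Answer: $82316$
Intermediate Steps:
$U = -3086$ ($U = 9 + \left(-15438 + 12343\right) = 9 - 3095 = -3086$)
$\left(K{\left(105 \right)} + T{\left(183 \right)}\right) \left(O{\left(-21 \right)} + U\right) = \left(\left(-104 - 105\right) + 183\right) \left(-80 - 3086\right) = \left(\left(-104 - 105\right) + 183\right) \left(-3166\right) = \left(-209 + 183\right) \left(-3166\right) = \left(-26\right) \left(-3166\right) = 82316$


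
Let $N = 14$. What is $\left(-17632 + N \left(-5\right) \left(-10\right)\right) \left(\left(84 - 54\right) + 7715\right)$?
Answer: $-131138340$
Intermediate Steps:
$\left(-17632 + N \left(-5\right) \left(-10\right)\right) \left(\left(84 - 54\right) + 7715\right) = \left(-17632 + 14 \left(-5\right) \left(-10\right)\right) \left(\left(84 - 54\right) + 7715\right) = \left(-17632 - -700\right) \left(\left(84 - 54\right) + 7715\right) = \left(-17632 + 700\right) \left(30 + 7715\right) = \left(-16932\right) 7745 = -131138340$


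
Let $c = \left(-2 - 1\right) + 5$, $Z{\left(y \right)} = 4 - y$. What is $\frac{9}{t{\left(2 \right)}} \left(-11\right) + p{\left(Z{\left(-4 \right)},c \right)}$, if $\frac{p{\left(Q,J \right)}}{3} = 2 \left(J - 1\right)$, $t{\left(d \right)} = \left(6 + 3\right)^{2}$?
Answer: $\frac{43}{9} \approx 4.7778$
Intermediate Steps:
$t{\left(d \right)} = 81$ ($t{\left(d \right)} = 9^{2} = 81$)
$c = 2$ ($c = -3 + 5 = 2$)
$p{\left(Q,J \right)} = -6 + 6 J$ ($p{\left(Q,J \right)} = 3 \cdot 2 \left(J - 1\right) = 3 \cdot 2 \left(-1 + J\right) = 3 \left(-2 + 2 J\right) = -6 + 6 J$)
$\frac{9}{t{\left(2 \right)}} \left(-11\right) + p{\left(Z{\left(-4 \right)},c \right)} = \frac{9}{81} \left(-11\right) + \left(-6 + 6 \cdot 2\right) = 9 \cdot \frac{1}{81} \left(-11\right) + \left(-6 + 12\right) = \frac{1}{9} \left(-11\right) + 6 = - \frac{11}{9} + 6 = \frac{43}{9}$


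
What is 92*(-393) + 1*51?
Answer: -36105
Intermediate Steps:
92*(-393) + 1*51 = -36156 + 51 = -36105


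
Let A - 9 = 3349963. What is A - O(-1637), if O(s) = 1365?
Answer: 3348607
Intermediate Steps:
A = 3349972 (A = 9 + 3349963 = 3349972)
A - O(-1637) = 3349972 - 1*1365 = 3349972 - 1365 = 3348607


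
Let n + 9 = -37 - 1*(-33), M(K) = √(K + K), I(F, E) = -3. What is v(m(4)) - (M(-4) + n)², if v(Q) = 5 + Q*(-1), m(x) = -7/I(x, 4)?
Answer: -475/3 + 52*I*√2 ≈ -158.33 + 73.539*I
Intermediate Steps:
m(x) = 7/3 (m(x) = -7/(-3) = -7*(-⅓) = 7/3)
M(K) = √2*√K (M(K) = √(2*K) = √2*√K)
v(Q) = 5 - Q
n = -13 (n = -9 + (-37 - 1*(-33)) = -9 + (-37 + 33) = -9 - 4 = -13)
v(m(4)) - (M(-4) + n)² = (5 - 1*7/3) - (√2*√(-4) - 13)² = (5 - 7/3) - (√2*(2*I) - 13)² = 8/3 - (2*I*√2 - 13)² = 8/3 - (-13 + 2*I*√2)²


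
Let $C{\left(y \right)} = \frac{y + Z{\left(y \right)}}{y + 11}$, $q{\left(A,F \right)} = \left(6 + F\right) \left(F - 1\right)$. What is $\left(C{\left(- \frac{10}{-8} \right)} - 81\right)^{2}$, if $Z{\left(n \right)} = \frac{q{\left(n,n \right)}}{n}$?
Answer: $\frac{391683681}{60025} \approx 6525.3$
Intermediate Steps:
$q{\left(A,F \right)} = \left(-1 + F\right) \left(6 + F\right)$ ($q{\left(A,F \right)} = \left(6 + F\right) \left(-1 + F\right) = \left(-1 + F\right) \left(6 + F\right)$)
$Z{\left(n \right)} = \frac{-6 + n^{2} + 5 n}{n}$
$C{\left(y \right)} = \frac{5 - \frac{6}{y} + 2 y}{11 + y}$ ($C{\left(y \right)} = \frac{y + \left(5 + y - \frac{6}{y}\right)}{y + 11} = \frac{5 - \frac{6}{y} + 2 y}{11 + y}$)
$\left(C{\left(- \frac{10}{-8} \right)} - 81\right)^{2} = \left(\frac{-6 + 2 \left(- \frac{10}{-8}\right)^{2} + 5 \left(- \frac{10}{-8}\right)}{- \frac{10}{-8} \left(11 - \frac{10}{-8}\right)} - 81\right)^{2} = \left(\frac{-6 + 2 \left(\left(-10\right) \left(- \frac{1}{8}\right)\right)^{2} + 5 \left(\left(-10\right) \left(- \frac{1}{8}\right)\right)}{\left(-10\right) \left(- \frac{1}{8}\right) \left(11 - - \frac{5}{4}\right)} - 81\right)^{2} = \left(\frac{-6 + 2 \left(\frac{5}{4}\right)^{2} + 5 \cdot \frac{5}{4}}{\frac{5}{4} \left(11 + \frac{5}{4}\right)} - 81\right)^{2} = \left(\frac{4 \left(-6 + 2 \cdot \frac{25}{16} + \frac{25}{4}\right)}{5 \cdot \frac{49}{4}} - 81\right)^{2} = \left(\frac{4}{5} \cdot \frac{4}{49} \left(-6 + \frac{25}{8} + \frac{25}{4}\right) - 81\right)^{2} = \left(\frac{4}{5} \cdot \frac{4}{49} \cdot \frac{27}{8} - 81\right)^{2} = \left(\frac{54}{245} - 81\right)^{2} = \left(- \frac{19791}{245}\right)^{2} = \frac{391683681}{60025}$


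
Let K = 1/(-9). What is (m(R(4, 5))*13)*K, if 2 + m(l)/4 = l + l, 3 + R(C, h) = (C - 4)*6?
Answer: 416/9 ≈ 46.222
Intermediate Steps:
R(C, h) = -27 + 6*C (R(C, h) = -3 + (C - 4)*6 = -3 + (-4 + C)*6 = -3 + (-24 + 6*C) = -27 + 6*C)
m(l) = -8 + 8*l (m(l) = -8 + 4*(l + l) = -8 + 4*(2*l) = -8 + 8*l)
K = -⅑ ≈ -0.11111
(m(R(4, 5))*13)*K = ((-8 + 8*(-27 + 6*4))*13)*(-⅑) = ((-8 + 8*(-27 + 24))*13)*(-⅑) = ((-8 + 8*(-3))*13)*(-⅑) = ((-8 - 24)*13)*(-⅑) = -32*13*(-⅑) = -416*(-⅑) = 416/9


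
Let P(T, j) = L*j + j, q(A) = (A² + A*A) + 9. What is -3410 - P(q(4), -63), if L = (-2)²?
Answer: -3095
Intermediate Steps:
q(A) = 9 + 2*A² (q(A) = (A² + A²) + 9 = 2*A² + 9 = 9 + 2*A²)
L = 4
P(T, j) = 5*j (P(T, j) = 4*j + j = 5*j)
-3410 - P(q(4), -63) = -3410 - 5*(-63) = -3410 - 1*(-315) = -3410 + 315 = -3095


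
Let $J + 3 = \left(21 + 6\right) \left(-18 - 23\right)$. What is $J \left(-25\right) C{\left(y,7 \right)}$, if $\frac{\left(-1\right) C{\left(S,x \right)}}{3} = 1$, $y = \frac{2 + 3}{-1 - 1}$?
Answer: $-83250$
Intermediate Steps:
$y = - \frac{5}{2}$ ($y = \frac{5}{-2} = 5 \left(- \frac{1}{2}\right) = - \frac{5}{2} \approx -2.5$)
$C{\left(S,x \right)} = -3$ ($C{\left(S,x \right)} = \left(-3\right) 1 = -3$)
$J = -1110$ ($J = -3 + \left(21 + 6\right) \left(-18 - 23\right) = -3 + 27 \left(-41\right) = -3 - 1107 = -1110$)
$J \left(-25\right) C{\left(y,7 \right)} = \left(-1110\right) \left(-25\right) \left(-3\right) = 27750 \left(-3\right) = -83250$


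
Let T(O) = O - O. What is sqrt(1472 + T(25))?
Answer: 8*sqrt(23) ≈ 38.367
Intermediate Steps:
T(O) = 0
sqrt(1472 + T(25)) = sqrt(1472 + 0) = sqrt(1472) = 8*sqrt(23)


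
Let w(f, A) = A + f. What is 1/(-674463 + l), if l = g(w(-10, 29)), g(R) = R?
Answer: -1/674444 ≈ -1.4827e-6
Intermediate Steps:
l = 19 (l = 29 - 10 = 19)
1/(-674463 + l) = 1/(-674463 + 19) = 1/(-674444) = -1/674444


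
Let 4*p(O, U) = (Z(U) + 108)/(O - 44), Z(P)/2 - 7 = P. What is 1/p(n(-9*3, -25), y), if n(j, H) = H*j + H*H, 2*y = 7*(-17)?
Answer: 5024/3 ≈ 1674.7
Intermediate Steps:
Z(P) = 14 + 2*P
y = -119/2 (y = (7*(-17))/2 = (½)*(-119) = -119/2 ≈ -59.500)
n(j, H) = H² + H*j (n(j, H) = H*j + H² = H² + H*j)
p(O, U) = (122 + 2*U)/(4*(-44 + O)) (p(O, U) = (((14 + 2*U) + 108)/(O - 44))/4 = ((122 + 2*U)/(-44 + O))/4 = (122 + 2*U)/(4*(-44 + O)))
1/p(n(-9*3, -25), y) = 1/((61 - 119/2)/(2*(-44 - 25*(-25 - 9*3)))) = 1/((½)*(3/2)/(-44 - 25*(-25 - 27))) = 1/((½)*(3/2)/(-44 - 25*(-52))) = 1/((½)*(3/2)/(-44 + 1300)) = 1/((½)*(3/2)/1256) = 1/((½)*(1/1256)*(3/2)) = 1/(3/5024) = 5024/3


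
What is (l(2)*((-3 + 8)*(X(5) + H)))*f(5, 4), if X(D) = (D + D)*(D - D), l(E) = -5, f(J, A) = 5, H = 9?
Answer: -1125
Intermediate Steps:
X(D) = 0 (X(D) = (2*D)*0 = 0)
(l(2)*((-3 + 8)*(X(5) + H)))*f(5, 4) = -5*(-3 + 8)*(0 + 9)*5 = -25*9*5 = -5*45*5 = -225*5 = -1125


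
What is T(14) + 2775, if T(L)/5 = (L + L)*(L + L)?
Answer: 6695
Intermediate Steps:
T(L) = 20*L² (T(L) = 5*((L + L)*(L + L)) = 5*((2*L)*(2*L)) = 5*(4*L²) = 20*L²)
T(14) + 2775 = 20*14² + 2775 = 20*196 + 2775 = 3920 + 2775 = 6695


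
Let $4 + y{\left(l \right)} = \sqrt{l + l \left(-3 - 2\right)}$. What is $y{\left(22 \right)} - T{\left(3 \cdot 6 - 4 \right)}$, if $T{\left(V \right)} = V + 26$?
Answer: $-44 + 2 i \sqrt{22} \approx -44.0 + 9.3808 i$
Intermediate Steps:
$y{\left(l \right)} = -4 + 2 \sqrt{- l}$ ($y{\left(l \right)} = -4 + \sqrt{l + l \left(-3 - 2\right)} = -4 + \sqrt{l + l \left(-5\right)} = -4 + \sqrt{l - 5 l} = -4 + \sqrt{- 4 l} = -4 + 2 \sqrt{- l}$)
$T{\left(V \right)} = 26 + V$
$y{\left(22 \right)} - T{\left(3 \cdot 6 - 4 \right)} = \left(-4 + 2 \sqrt{\left(-1\right) 22}\right) - \left(26 + \left(3 \cdot 6 - 4\right)\right) = \left(-4 + 2 \sqrt{-22}\right) - \left(26 + \left(18 - 4\right)\right) = \left(-4 + 2 i \sqrt{22}\right) - \left(26 + 14\right) = \left(-4 + 2 i \sqrt{22}\right) - 40 = -44 + 2 i \sqrt{22}$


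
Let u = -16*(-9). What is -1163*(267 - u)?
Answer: -143049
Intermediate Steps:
u = 144
-1163*(267 - u) = -1163*(267 - 1*144) = -1163*(267 - 144) = -1163*123 = -143049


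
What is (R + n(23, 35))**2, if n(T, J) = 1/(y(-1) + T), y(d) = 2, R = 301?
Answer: 56640676/625 ≈ 90625.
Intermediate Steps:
n(T, J) = 1/(2 + T)
(R + n(23, 35))**2 = (301 + 1/(2 + 23))**2 = (301 + 1/25)**2 = (7526/25)**2 = 56640676/625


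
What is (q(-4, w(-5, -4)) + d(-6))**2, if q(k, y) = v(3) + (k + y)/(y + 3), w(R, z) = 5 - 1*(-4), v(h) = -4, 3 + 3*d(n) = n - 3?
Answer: 8281/144 ≈ 57.507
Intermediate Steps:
d(n) = -2 + n/3 (d(n) = -1 + (n - 3)/3 = -1 + (-3 + n)/3 = -1 + (-1 + n/3) = -2 + n/3)
w(R, z) = 9 (w(R, z) = 5 + 4 = 9)
q(k, y) = -4 + (k + y)/(3 + y) (q(k, y) = -4 + (k + y)/(y + 3) = -4 + (k + y)/(3 + y))
(q(-4, w(-5, -4)) + d(-6))**2 = ((-12 - 4 - 3*9)/(3 + 9) + (-2 + (1/3)*(-6)))**2 = ((-12 - 4 - 27)/12 + (-2 - 2))**2 = ((1/12)*(-43) - 4)**2 = (-43/12 - 4)**2 = (-91/12)**2 = 8281/144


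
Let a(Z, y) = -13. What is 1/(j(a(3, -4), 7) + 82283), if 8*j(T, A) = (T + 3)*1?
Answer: 4/329127 ≈ 1.2153e-5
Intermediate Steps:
j(T, A) = 3/8 + T/8 (j(T, A) = ((T + 3)*1)/8 = ((3 + T)*1)/8 = (3 + T)/8 = 3/8 + T/8)
1/(j(a(3, -4), 7) + 82283) = 1/((3/8 + (⅛)*(-13)) + 82283) = 1/((3/8 - 13/8) + 82283) = 1/(-5/4 + 82283) = 1/(329127/4) = 4/329127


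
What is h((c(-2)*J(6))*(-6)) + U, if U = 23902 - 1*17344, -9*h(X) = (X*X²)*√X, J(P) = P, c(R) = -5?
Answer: 6558 - 3888000*√5 ≈ -8.6873e+6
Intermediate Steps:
h(X) = -X^(7/2)/9 (h(X) = -X*X²*√X/9 = -X³*√X/9 = -X^(7/2)/9)
U = 6558 (U = 23902 - 17344 = 6558)
h((c(-2)*J(6))*(-6)) + U = -34992000*√5/9 + 6558 = -3888000*√5 + 6558 = 6558 - 3888000*√5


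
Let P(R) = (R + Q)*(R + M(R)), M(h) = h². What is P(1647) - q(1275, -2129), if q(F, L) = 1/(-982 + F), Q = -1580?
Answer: 53283559535/293 ≈ 1.8186e+8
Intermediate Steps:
P(R) = (-1580 + R)*(R + R²) (P(R) = (R - 1580)*(R + R²) = (-1580 + R)*(R + R²))
P(1647) - q(1275, -2129) = 1647*(-1580 + 1647² - 1579*1647) - 1/(-982 + 1275) = 1647*(-1580 + 2712609 - 2600613) - 1/293 = 1647*110416 - 1*1/293 = 181855152 - 1/293 = 53283559535/293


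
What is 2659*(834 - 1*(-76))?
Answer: 2419690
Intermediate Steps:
2659*(834 - 1*(-76)) = 2659*(834 + 76) = 2659*910 = 2419690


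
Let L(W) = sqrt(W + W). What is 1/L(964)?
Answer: sqrt(482)/964 ≈ 0.022774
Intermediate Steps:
L(W) = sqrt(2)*sqrt(W) (L(W) = sqrt(2*W) = sqrt(2)*sqrt(W))
1/L(964) = 1/(sqrt(2)*sqrt(964)) = 1/(sqrt(2)*(2*sqrt(241))) = 1/(2*sqrt(482)) = sqrt(482)/964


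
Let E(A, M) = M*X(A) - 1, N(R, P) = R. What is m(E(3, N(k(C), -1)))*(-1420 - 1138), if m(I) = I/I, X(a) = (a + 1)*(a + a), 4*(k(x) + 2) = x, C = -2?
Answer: -2558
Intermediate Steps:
k(x) = -2 + x/4
X(a) = 2*a*(1 + a) (X(a) = (1 + a)*(2*a) = 2*a*(1 + a))
E(A, M) = -1 + 2*A*M*(1 + A) (E(A, M) = M*(2*A*(1 + A)) - 1 = 2*A*M*(1 + A) - 1 = -1 + 2*A*M*(1 + A))
m(I) = 1
m(E(3, N(k(C), -1)))*(-1420 - 1138) = 1*(-1420 - 1138) = 1*(-2558) = -2558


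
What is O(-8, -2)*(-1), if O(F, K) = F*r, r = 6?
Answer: 48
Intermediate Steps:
O(F, K) = 6*F (O(F, K) = F*6 = 6*F)
O(-8, -2)*(-1) = (6*(-8))*(-1) = -48*(-1) = 48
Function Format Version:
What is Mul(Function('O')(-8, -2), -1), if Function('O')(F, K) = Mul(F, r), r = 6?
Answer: 48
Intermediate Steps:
Function('O')(F, K) = Mul(6, F) (Function('O')(F, K) = Mul(F, 6) = Mul(6, F))
Mul(Function('O')(-8, -2), -1) = Mul(Mul(6, -8), -1) = Mul(-48, -1) = 48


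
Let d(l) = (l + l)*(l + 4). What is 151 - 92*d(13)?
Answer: -40513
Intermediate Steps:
d(l) = 2*l*(4 + l) (d(l) = (2*l)*(4 + l) = 2*l*(4 + l))
151 - 92*d(13) = 151 - 184*13*(4 + 13) = 151 - 184*13*17 = 151 - 92*442 = 151 - 40664 = -40513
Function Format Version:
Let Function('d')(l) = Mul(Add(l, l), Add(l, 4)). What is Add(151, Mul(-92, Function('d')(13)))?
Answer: -40513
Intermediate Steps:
Function('d')(l) = Mul(2, l, Add(4, l)) (Function('d')(l) = Mul(Mul(2, l), Add(4, l)) = Mul(2, l, Add(4, l)))
Add(151, Mul(-92, Function('d')(13))) = Add(151, Mul(-92, Mul(2, 13, Add(4, 13)))) = Add(151, Mul(-92, Mul(2, 13, 17))) = Add(151, Mul(-92, 442)) = Add(151, -40664) = -40513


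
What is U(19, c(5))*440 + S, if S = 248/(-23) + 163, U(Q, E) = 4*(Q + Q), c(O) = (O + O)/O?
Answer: 1541741/23 ≈ 67032.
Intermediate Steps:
c(O) = 2 (c(O) = (2*O)/O = 2)
U(Q, E) = 8*Q (U(Q, E) = 4*(2*Q) = 8*Q)
S = 3501/23 (S = 248*(-1/23) + 163 = -248/23 + 163 = 3501/23 ≈ 152.22)
U(19, c(5))*440 + S = (8*19)*440 + 3501/23 = 152*440 + 3501/23 = 66880 + 3501/23 = 1541741/23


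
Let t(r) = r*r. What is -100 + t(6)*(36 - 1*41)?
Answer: -280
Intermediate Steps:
t(r) = r**2
-100 + t(6)*(36 - 1*41) = -100 + 6**2*(36 - 1*41) = -100 + 36*(36 - 41) = -100 + 36*(-5) = -100 - 180 = -280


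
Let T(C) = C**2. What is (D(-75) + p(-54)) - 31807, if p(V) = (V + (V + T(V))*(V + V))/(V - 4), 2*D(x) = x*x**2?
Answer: -13770031/58 ≈ -2.3741e+5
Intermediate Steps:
D(x) = x**3/2 (D(x) = (x*x**2)/2 = x**3/2)
p(V) = (V + 2*V*(V + V**2))/(-4 + V) (p(V) = (V + (V + V**2)*(V + V))/(V - 4) = (V + (V + V**2)*(2*V))/(-4 + V) = (V + 2*V*(V + V**2))/(-4 + V))
(D(-75) + p(-54)) - 31807 = ((1/2)*(-75)**3 - 54*(1 + 2*(-54) + 2*(-54)**2)/(-4 - 54)) - 31807 = ((1/2)*(-421875) - 54*(1 - 108 + 2*2916)/(-58)) - 31807 = (-421875/2 - 54*(-1/58)*(1 - 108 + 5832)) - 31807 = (-421875/2 - 54*(-1/58)*5725) - 31807 = (-421875/2 + 154575/29) - 31807 = -11925225/58 - 31807 = -13770031/58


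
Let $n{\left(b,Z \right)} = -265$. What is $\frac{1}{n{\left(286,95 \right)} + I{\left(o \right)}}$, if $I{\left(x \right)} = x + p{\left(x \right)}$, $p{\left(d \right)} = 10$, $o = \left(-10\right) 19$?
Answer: $- \frac{1}{445} \approx -0.0022472$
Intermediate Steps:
$o = -190$
$I{\left(x \right)} = 10 + x$ ($I{\left(x \right)} = x + 10 = 10 + x$)
$\frac{1}{n{\left(286,95 \right)} + I{\left(o \right)}} = \frac{1}{-265 + \left(10 - 190\right)} = \frac{1}{-265 - 180} = \frac{1}{-445} = - \frac{1}{445}$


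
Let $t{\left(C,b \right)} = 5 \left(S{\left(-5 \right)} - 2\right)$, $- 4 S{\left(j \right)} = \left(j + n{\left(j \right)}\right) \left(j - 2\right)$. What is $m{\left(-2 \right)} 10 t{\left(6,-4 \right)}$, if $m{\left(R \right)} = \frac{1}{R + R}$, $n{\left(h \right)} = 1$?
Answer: $\frac{225}{2} \approx 112.5$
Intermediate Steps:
$S{\left(j \right)} = - \frac{\left(1 + j\right) \left(-2 + j\right)}{4}$ ($S{\left(j \right)} = - \frac{\left(j + 1\right) \left(j - 2\right)}{4} = - \frac{\left(1 + j\right) \left(-2 + j\right)}{4}$)
$m{\left(R \right)} = \frac{1}{2 R}$
$t{\left(C,b \right)} = -45$ ($t{\left(C,b \right)} = 5 \left(\left(\frac{1}{2} - \frac{\left(-5\right)^{2}}{4} + \frac{1}{4} \left(-5\right)\right) - 2\right) = 5 \left(\left(\frac{1}{2} - \frac{25}{4} - \frac{5}{4}\right) - 2\right) = 5 \left(-7 - 2\right) = 5 \left(-9\right) = -45$)
$m{\left(-2 \right)} 10 t{\left(6,-4 \right)} = \frac{1}{2 \left(-2\right)} 10 \left(-45\right) = \frac{1}{2} \left(- \frac{1}{2}\right) 10 \left(-45\right) = \left(- \frac{1}{4}\right) 10 \left(-45\right) = \left(- \frac{5}{2}\right) \left(-45\right) = \frac{225}{2}$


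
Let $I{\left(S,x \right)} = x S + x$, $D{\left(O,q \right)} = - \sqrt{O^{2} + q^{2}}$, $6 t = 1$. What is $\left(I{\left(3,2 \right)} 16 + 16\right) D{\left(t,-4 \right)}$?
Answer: $- 24 \sqrt{577} \approx -576.5$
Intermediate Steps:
$t = \frac{1}{6}$ ($t = \frac{1}{6} \cdot 1 = \frac{1}{6} \approx 0.16667$)
$I{\left(S,x \right)} = x + S x$ ($I{\left(S,x \right)} = S x + x = x + S x$)
$\left(I{\left(3,2 \right)} 16 + 16\right) D{\left(t,-4 \right)} = \left(2 \left(1 + 3\right) 16 + 16\right) \left(- \sqrt{\left(\frac{1}{6}\right)^{2} + \left(-4\right)^{2}}\right) = \left(2 \cdot 4 \cdot 16 + 16\right) \left(- \sqrt{\frac{1}{36} + 16}\right) = \left(8 \cdot 16 + 16\right) \left(- \sqrt{\frac{577}{36}}\right) = \left(128 + 16\right) \left(- \frac{\sqrt{577}}{6}\right) = 144 \left(- \frac{\sqrt{577}}{6}\right) = - 24 \sqrt{577}$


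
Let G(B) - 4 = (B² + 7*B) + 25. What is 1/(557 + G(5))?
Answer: 1/646 ≈ 0.0015480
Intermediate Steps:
G(B) = 29 + B² + 7*B (G(B) = 4 + ((B² + 7*B) + 25) = 4 + (25 + B² + 7*B) = 29 + B² + 7*B)
1/(557 + G(5)) = 1/(557 + (29 + 5² + 7*5)) = 1/(557 + (29 + 25 + 35)) = 1/(557 + 89) = 1/646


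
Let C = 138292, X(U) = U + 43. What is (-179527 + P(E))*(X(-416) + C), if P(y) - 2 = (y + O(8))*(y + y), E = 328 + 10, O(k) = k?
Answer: 7498793949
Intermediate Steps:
X(U) = 43 + U
E = 338
P(y) = 2 + 2*y*(8 + y) (P(y) = 2 + (y + 8)*(y + y) = 2 + (8 + y)*(2*y) = 2 + 2*y*(8 + y))
(-179527 + P(E))*(X(-416) + C) = (-179527 + (2 + 2*338² + 16*338))*((43 - 416) + 138292) = (-179527 + (2 + 2*114244 + 5408))*(-373 + 138292) = (-179527 + (2 + 228488 + 5408))*137919 = (-179527 + 233898)*137919 = 54371*137919 = 7498793949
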